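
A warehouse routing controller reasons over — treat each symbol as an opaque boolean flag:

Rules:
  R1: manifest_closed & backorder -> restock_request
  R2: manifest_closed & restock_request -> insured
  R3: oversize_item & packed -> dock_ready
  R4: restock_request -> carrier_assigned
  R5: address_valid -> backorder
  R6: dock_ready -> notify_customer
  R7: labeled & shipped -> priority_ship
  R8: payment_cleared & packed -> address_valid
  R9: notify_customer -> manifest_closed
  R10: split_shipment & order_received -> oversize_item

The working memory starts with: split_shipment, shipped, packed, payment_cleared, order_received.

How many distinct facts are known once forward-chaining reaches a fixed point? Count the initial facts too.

Round 1: R8 [payment_cleared & packed -> address_valid]; R10 [split_shipment & order_received -> oversize_item]. New: address_valid, oversize_item.
Round 2: R3 [oversize_item & packed -> dock_ready]; R5 [address_valid -> backorder]. New: dock_ready, backorder.
Round 3: R6 [dock_ready -> notify_customer]. New: notify_customer.
Round 4: R9 [notify_customer -> manifest_closed]. New: manifest_closed.
Round 5: R1 [manifest_closed & backorder -> restock_request]. New: restock_request.
Round 6: R2 [manifest_closed & restock_request -> insured]; R4 [restock_request -> carrier_assigned]. New: insured, carrier_assigned.
Closure: {address_valid, backorder, carrier_assigned, dock_ready, insured, manifest_closed, notify_customer, order_received, oversize_item, packed, payment_cleared, restock_request, shipped, split_shipment} — 14 facts.

14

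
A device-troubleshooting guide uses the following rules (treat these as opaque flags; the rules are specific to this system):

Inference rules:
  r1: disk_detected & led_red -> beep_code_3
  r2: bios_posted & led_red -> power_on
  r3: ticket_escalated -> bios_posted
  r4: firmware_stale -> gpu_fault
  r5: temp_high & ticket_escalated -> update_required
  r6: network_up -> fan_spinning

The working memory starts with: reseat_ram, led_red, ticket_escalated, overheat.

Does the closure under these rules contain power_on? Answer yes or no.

Round 1 fires r3, giving bios_posted.
Round 2 fires r2, giving power_on.
power_on appears in round 2, so it is derivable.

yes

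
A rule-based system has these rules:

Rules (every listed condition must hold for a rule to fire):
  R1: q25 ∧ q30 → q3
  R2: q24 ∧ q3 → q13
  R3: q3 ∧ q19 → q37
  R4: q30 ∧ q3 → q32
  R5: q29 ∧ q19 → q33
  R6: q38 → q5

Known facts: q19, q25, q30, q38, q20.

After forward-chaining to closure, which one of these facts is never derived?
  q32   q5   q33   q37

q33

[1] R1 [q25 ∧ q30 → q3]; R6 [q38 → q5]. ⇒ new: q3, q5.
[2] R3 [q3 ∧ q19 → q37]; R4 [q30 ∧ q3 → q32]. ⇒ new: q37, q32.
Derived: q32 (round 2), q37 (round 2), q5 (round 1). q33 never appears in any round.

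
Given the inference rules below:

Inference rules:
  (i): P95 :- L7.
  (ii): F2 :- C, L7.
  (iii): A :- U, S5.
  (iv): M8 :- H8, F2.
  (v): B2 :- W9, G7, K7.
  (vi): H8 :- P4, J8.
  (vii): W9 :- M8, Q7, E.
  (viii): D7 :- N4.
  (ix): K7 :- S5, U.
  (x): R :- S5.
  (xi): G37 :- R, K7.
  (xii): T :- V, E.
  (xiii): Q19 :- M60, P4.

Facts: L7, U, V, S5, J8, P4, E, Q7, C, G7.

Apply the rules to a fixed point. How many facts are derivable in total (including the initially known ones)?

Round 1: (i) [P95 :- L7.]; (ii) [F2 :- C, L7.]; (iii) [A :- U, S5.]; (vi) [H8 :- P4, J8.]; (ix) [K7 :- S5, U.]; (x) [R :- S5.]; (xii) [T :- V, E.]. New: P95, F2, A, H8, K7, R, T.
Round 2: (iv) [M8 :- H8, F2.]; (xi) [G37 :- R, K7.]. New: M8, G37.
Round 3: (vii) [W9 :- M8, Q7, E.]. New: W9.
Round 4: (v) [B2 :- W9, G7, K7.]. New: B2.
Closure: {A, B2, C, E, F2, G37, G7, H8, J8, K7, L7, M8, P4, P95, Q7, R, S5, T, U, V, W9} — 21 facts.

21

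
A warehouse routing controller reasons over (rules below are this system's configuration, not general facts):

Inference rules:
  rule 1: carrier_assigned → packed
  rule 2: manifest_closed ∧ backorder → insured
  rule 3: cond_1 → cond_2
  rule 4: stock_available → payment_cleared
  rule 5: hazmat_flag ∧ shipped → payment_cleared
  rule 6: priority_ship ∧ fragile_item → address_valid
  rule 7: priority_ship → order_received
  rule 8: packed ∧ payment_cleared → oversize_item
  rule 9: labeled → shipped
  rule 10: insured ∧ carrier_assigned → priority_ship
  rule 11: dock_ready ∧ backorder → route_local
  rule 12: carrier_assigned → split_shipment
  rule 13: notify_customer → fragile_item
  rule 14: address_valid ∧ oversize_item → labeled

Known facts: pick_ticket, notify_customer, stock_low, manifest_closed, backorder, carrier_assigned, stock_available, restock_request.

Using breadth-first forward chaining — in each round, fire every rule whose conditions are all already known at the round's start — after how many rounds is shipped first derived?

5

Round 1 — rule 1, rule 2, rule 4, rule 12, rule 13, derive packed, insured, payment_cleared, split_shipment, fragile_item.
Round 2 — rule 8, rule 10, derive oversize_item, priority_ship.
Round 3 — rule 6, rule 7, derive address_valid, order_received.
Round 4 — rule 14, derive labeled.
Round 5 — rule 9, derive shipped.
shipped first appears in round 5.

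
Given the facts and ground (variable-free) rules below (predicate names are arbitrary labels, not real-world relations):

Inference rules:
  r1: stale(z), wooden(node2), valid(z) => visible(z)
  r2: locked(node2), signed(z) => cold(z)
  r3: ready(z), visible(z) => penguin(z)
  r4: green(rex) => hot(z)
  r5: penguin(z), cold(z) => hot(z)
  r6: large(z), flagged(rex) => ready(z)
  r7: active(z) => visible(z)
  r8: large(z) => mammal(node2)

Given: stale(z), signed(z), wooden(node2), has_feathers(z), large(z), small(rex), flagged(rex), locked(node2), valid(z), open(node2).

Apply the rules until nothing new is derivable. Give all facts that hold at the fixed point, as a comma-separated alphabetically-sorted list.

cold(z), flagged(rex), has_feathers(z), hot(z), large(z), locked(node2), mammal(node2), open(node2), penguin(z), ready(z), signed(z), small(rex), stale(z), valid(z), visible(z), wooden(node2)

Round 1: r1 [stale(z), wooden(node2), valid(z) => visible(z)]; r2 [locked(node2), signed(z) => cold(z)]; r6 [large(z), flagged(rex) => ready(z)]; r8 [large(z) => mammal(node2)]. Adds visible(z), cold(z), ready(z), mammal(node2).
Round 2: r3 [ready(z), visible(z) => penguin(z)]. Adds penguin(z).
Round 3: r5 [penguin(z), cold(z) => hot(z)]. Adds hot(z).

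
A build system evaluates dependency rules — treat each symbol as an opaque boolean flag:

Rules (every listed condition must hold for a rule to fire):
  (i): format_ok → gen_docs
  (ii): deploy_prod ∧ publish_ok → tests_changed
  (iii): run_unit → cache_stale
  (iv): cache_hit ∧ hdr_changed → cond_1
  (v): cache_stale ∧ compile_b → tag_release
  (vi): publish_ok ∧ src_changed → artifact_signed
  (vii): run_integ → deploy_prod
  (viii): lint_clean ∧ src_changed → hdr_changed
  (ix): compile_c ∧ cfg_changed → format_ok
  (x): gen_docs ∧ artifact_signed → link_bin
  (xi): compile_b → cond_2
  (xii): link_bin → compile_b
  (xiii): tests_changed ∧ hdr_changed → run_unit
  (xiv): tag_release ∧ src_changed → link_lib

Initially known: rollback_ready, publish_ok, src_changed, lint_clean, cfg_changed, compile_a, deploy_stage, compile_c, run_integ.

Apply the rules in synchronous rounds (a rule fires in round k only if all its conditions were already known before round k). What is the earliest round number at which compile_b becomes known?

Round 1: (vi) [publish_ok ∧ src_changed → artifact_signed]; (vii) [run_integ → deploy_prod]; (viii) [lint_clean ∧ src_changed → hdr_changed]; (ix) [compile_c ∧ cfg_changed → format_ok]. New: artifact_signed, deploy_prod, hdr_changed, format_ok.
Round 2: (i) [format_ok → gen_docs]; (ii) [deploy_prod ∧ publish_ok → tests_changed]. New: gen_docs, tests_changed.
Round 3: (x) [gen_docs ∧ artifact_signed → link_bin]; (xiii) [tests_changed ∧ hdr_changed → run_unit]. New: link_bin, run_unit.
Round 4: (iii) [run_unit → cache_stale]; (xii) [link_bin → compile_b]. New: cache_stale, compile_b.
compile_b first appears in round 4.

4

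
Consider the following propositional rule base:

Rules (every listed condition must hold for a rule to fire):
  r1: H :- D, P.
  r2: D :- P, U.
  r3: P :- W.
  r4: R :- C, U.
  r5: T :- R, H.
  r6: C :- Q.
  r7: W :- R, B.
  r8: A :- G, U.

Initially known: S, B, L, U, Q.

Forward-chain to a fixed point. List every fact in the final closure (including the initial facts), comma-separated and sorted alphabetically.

Round 1 — r6, derive C.
Round 2 — r4, derive R.
Round 3 — r7, derive W.
Round 4 — r3, derive P.
Round 5 — r2, derive D.
Round 6 — r1, derive H.
Round 7 — r5, derive T.

B, C, D, H, L, P, Q, R, S, T, U, W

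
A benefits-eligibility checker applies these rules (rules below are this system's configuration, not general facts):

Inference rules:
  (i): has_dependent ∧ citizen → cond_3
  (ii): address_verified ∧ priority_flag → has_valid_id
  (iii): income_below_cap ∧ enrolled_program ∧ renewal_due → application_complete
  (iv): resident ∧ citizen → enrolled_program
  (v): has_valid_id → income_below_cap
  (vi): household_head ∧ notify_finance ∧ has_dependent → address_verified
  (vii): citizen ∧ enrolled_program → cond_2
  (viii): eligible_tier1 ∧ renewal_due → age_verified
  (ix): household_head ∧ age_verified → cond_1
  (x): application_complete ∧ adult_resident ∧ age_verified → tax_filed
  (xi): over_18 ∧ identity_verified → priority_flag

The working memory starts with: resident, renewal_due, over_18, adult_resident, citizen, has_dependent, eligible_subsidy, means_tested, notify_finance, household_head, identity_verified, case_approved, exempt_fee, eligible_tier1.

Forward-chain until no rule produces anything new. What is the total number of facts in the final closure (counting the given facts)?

25

Round 1 fires (i), (iv), (vi), (viii), (xi), giving cond_3, enrolled_program, address_verified, age_verified, priority_flag.
Round 2 fires (ii), (vii), (ix), giving has_valid_id, cond_2, cond_1.
Round 3 fires (v), giving income_below_cap.
Round 4 fires (iii), giving application_complete.
Round 5 fires (x), giving tax_filed.
Closure: {address_verified, adult_resident, age_verified, application_complete, case_approved, citizen, cond_1, cond_2, cond_3, eligible_subsidy, eligible_tier1, enrolled_program, exempt_fee, has_dependent, has_valid_id, household_head, identity_verified, income_below_cap, means_tested, notify_finance, over_18, priority_flag, renewal_due, resident, tax_filed} — 25 facts.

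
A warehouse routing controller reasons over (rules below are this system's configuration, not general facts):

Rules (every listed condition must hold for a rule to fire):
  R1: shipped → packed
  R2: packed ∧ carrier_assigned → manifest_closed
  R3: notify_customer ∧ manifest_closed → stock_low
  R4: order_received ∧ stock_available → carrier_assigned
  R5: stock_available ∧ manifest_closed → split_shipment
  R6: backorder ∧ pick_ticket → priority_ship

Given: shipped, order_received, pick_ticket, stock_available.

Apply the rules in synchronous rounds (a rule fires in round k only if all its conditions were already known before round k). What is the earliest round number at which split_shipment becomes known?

3

Round 1 fires R1, R4, giving packed, carrier_assigned.
Round 2 fires R2, giving manifest_closed.
Round 3 fires R5, giving split_shipment.
split_shipment first appears in round 3.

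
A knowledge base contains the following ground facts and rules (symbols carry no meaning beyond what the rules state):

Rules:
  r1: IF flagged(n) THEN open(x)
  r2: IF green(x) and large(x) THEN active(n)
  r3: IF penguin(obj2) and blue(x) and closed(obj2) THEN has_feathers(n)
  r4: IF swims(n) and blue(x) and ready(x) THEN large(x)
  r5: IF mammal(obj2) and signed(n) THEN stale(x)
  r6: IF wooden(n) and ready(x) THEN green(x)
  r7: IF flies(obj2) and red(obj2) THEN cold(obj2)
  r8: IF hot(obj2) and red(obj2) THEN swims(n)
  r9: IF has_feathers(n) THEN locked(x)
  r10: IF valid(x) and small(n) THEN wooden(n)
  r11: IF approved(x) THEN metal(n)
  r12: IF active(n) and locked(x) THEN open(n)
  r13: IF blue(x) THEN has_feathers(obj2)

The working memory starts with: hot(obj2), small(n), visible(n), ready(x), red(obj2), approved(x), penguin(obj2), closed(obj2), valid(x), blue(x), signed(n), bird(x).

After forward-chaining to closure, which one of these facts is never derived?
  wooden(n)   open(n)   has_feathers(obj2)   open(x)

open(x)

Round 1: r3 [IF penguin(obj2) and blue(x) and closed(obj2) THEN has_feathers(n)]; r8 [IF hot(obj2) and red(obj2) THEN swims(n)]; r10 [IF valid(x) and small(n) THEN wooden(n)]; r11 [IF approved(x) THEN metal(n)]; r13 [IF blue(x) THEN has_feathers(obj2)]. New: has_feathers(n), swims(n), wooden(n), metal(n), has_feathers(obj2).
Round 2: r4 [IF swims(n) and blue(x) and ready(x) THEN large(x)]; r6 [IF wooden(n) and ready(x) THEN green(x)]; r9 [IF has_feathers(n) THEN locked(x)]. New: large(x), green(x), locked(x).
Round 3: r2 [IF green(x) and large(x) THEN active(n)]. New: active(n).
Round 4: r12 [IF active(n) and locked(x) THEN open(n)]. New: open(n).
Derived: wooden(n) (round 1), open(n) (round 4), has_feathers(obj2) (round 1). open(x) never appears in any round.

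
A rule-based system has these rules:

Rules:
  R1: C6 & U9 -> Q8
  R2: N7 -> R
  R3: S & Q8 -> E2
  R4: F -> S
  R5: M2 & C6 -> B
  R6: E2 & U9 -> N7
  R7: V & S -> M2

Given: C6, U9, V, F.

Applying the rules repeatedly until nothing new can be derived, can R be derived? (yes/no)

yes

Round 1 fires R1, R4, giving Q8, S.
Round 2 fires R3, R7, giving E2, M2.
Round 3 fires R5, R6, giving B, N7.
Round 4 fires R2, giving R.
R appears in round 4, so it is derivable.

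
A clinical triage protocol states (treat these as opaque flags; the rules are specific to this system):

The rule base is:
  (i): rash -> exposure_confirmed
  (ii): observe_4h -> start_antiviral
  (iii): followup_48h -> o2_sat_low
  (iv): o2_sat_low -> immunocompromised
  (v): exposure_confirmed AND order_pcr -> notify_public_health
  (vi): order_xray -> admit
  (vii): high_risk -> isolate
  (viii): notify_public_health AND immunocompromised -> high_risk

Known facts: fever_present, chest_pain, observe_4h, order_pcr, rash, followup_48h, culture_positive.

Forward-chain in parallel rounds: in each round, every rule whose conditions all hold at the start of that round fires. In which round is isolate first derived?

Round 1: (i) [rash -> exposure_confirmed]; (ii) [observe_4h -> start_antiviral]; (iii) [followup_48h -> o2_sat_low]. Adds exposure_confirmed, start_antiviral, o2_sat_low.
Round 2: (iv) [o2_sat_low -> immunocompromised]; (v) [exposure_confirmed AND order_pcr -> notify_public_health]. Adds immunocompromised, notify_public_health.
Round 3: (viii) [notify_public_health AND immunocompromised -> high_risk]. Adds high_risk.
Round 4: (vii) [high_risk -> isolate]. Adds isolate.
isolate first appears in round 4.

4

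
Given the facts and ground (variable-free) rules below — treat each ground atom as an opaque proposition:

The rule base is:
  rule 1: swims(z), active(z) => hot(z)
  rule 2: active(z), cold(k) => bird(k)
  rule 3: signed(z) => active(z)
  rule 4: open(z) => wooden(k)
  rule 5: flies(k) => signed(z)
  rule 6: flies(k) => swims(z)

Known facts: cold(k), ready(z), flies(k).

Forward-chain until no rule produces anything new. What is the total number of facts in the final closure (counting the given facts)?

8

Round 1: rule 5 [flies(k) => signed(z)]; rule 6 [flies(k) => swims(z)]. New: signed(z), swims(z).
Round 2: rule 3 [signed(z) => active(z)]. New: active(z).
Round 3: rule 1 [swims(z), active(z) => hot(z)]; rule 2 [active(z), cold(k) => bird(k)]. New: hot(z), bird(k).
Closure: {active(z), bird(k), cold(k), flies(k), hot(z), ready(z), signed(z), swims(z)} — 8 facts.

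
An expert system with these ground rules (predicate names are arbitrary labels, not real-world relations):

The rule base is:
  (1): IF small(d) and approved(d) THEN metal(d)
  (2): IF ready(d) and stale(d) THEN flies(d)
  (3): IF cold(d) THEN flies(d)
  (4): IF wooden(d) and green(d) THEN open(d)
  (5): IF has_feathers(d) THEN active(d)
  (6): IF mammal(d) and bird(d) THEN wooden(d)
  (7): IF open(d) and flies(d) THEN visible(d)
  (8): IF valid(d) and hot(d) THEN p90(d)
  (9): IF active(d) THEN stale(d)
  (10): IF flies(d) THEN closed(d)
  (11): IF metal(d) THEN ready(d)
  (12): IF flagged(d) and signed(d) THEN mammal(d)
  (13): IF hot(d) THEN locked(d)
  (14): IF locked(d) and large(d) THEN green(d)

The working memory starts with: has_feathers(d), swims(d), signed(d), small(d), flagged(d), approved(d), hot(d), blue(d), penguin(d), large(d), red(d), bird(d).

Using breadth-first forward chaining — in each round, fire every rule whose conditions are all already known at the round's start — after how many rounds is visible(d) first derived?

Round 1: (1) [IF small(d) and approved(d) THEN metal(d)]; (5) [IF has_feathers(d) THEN active(d)]; (12) [IF flagged(d) and signed(d) THEN mammal(d)]; (13) [IF hot(d) THEN locked(d)]. Adds metal(d), active(d), mammal(d), locked(d).
Round 2: (6) [IF mammal(d) and bird(d) THEN wooden(d)]; (9) [IF active(d) THEN stale(d)]; (11) [IF metal(d) THEN ready(d)]; (14) [IF locked(d) and large(d) THEN green(d)]. Adds wooden(d), stale(d), ready(d), green(d).
Round 3: (2) [IF ready(d) and stale(d) THEN flies(d)]; (4) [IF wooden(d) and green(d) THEN open(d)]. Adds flies(d), open(d).
Round 4: (7) [IF open(d) and flies(d) THEN visible(d)]; (10) [IF flies(d) THEN closed(d)]. Adds visible(d), closed(d).
visible(d) first appears in round 4.

4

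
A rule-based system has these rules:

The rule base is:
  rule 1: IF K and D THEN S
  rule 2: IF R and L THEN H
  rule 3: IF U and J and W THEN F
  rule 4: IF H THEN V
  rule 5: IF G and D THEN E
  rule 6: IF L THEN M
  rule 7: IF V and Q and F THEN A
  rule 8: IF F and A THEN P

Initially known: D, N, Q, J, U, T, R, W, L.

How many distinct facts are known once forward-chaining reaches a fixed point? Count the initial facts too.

15

Round 1: rule 2 [IF R and L THEN H]; rule 3 [IF U and J and W THEN F]; rule 6 [IF L THEN M]. New: H, F, M.
Round 2: rule 4 [IF H THEN V]. New: V.
Round 3: rule 7 [IF V and Q and F THEN A]. New: A.
Round 4: rule 8 [IF F and A THEN P]. New: P.
Closure: {A, D, F, H, J, L, M, N, P, Q, R, T, U, V, W} — 15 facts.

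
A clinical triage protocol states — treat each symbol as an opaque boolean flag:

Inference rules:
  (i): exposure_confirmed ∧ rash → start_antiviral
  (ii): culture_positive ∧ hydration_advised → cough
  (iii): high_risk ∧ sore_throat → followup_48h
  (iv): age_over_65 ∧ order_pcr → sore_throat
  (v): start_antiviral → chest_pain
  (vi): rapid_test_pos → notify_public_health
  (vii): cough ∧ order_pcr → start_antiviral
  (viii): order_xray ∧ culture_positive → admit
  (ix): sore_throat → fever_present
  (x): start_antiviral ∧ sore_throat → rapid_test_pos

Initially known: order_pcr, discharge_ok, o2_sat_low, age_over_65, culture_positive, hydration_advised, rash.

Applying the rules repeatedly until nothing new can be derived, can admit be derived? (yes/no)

Round 1 fires (ii), (iv), giving cough, sore_throat.
Round 2 fires (vii), (ix), giving start_antiviral, fever_present.
Round 3 fires (v), (x), giving chest_pain, rapid_test_pos.
Round 4 fires (vi), giving notify_public_health.
Fixed point reached. admit is concluded only by (viii); (viii) needs order_xray (never derived).

no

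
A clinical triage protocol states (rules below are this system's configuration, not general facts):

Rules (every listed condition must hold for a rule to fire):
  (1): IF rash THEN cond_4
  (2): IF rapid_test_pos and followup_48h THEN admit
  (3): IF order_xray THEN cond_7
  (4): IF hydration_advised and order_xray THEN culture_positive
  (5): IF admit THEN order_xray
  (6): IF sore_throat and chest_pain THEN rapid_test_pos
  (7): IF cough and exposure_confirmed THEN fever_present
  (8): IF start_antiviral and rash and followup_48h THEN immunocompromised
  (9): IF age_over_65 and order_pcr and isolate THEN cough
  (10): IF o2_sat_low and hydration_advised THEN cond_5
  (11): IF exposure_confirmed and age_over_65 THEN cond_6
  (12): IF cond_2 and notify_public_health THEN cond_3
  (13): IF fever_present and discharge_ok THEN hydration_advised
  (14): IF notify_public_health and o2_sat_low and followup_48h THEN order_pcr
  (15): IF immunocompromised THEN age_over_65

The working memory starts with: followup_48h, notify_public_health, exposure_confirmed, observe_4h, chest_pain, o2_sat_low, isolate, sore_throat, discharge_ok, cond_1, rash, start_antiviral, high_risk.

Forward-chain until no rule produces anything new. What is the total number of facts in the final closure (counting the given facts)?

27

[1] (1) [IF rash THEN cond_4]; (6) [IF sore_throat and chest_pain THEN rapid_test_pos]; (8) [IF start_antiviral and rash and followup_48h THEN immunocompromised]; (14) [IF notify_public_health and o2_sat_low and followup_48h THEN order_pcr]. ⇒ new: cond_4, rapid_test_pos, immunocompromised, order_pcr.
[2] (2) [IF rapid_test_pos and followup_48h THEN admit]; (15) [IF immunocompromised THEN age_over_65]. ⇒ new: admit, age_over_65.
[3] (5) [IF admit THEN order_xray]; (9) [IF age_over_65 and order_pcr and isolate THEN cough]; (11) [IF exposure_confirmed and age_over_65 THEN cond_6]. ⇒ new: order_xray, cough, cond_6.
[4] (3) [IF order_xray THEN cond_7]; (7) [IF cough and exposure_confirmed THEN fever_present]. ⇒ new: cond_7, fever_present.
[5] (13) [IF fever_present and discharge_ok THEN hydration_advised]. ⇒ new: hydration_advised.
[6] (4) [IF hydration_advised and order_xray THEN culture_positive]; (10) [IF o2_sat_low and hydration_advised THEN cond_5]. ⇒ new: culture_positive, cond_5.
Closure: {admit, age_over_65, chest_pain, cond_1, cond_4, cond_5, cond_6, cond_7, cough, culture_positive, discharge_ok, exposure_confirmed, fever_present, followup_48h, high_risk, hydration_advised, immunocompromised, isolate, notify_public_health, o2_sat_low, observe_4h, order_pcr, order_xray, rapid_test_pos, rash, sore_throat, start_antiviral} — 27 facts.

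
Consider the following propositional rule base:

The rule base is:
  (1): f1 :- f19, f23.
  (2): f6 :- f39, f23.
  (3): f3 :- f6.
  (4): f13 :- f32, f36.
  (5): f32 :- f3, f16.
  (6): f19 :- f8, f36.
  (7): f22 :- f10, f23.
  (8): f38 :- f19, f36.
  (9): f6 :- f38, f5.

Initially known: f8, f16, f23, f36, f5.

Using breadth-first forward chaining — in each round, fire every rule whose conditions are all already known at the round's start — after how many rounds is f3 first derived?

Round 1: (6) [f19 :- f8, f36.]. New: f19.
Round 2: (1) [f1 :- f19, f23.]; (8) [f38 :- f19, f36.]. New: f1, f38.
Round 3: (9) [f6 :- f38, f5.]. New: f6.
Round 4: (3) [f3 :- f6.]. New: f3.
f3 first appears in round 4.

4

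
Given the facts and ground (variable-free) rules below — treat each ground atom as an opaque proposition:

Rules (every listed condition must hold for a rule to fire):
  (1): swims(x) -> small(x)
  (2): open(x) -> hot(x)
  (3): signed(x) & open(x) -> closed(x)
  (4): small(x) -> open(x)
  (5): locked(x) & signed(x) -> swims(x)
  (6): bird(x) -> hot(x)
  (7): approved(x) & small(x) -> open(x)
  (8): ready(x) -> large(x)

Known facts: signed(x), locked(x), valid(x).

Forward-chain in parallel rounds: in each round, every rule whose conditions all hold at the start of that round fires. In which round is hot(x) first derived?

4

Round 1 — (5), derive swims(x).
Round 2 — (1), derive small(x).
Round 3 — (4), derive open(x).
Round 4 — (2), (3), derive hot(x), closed(x).
hot(x) first appears in round 4.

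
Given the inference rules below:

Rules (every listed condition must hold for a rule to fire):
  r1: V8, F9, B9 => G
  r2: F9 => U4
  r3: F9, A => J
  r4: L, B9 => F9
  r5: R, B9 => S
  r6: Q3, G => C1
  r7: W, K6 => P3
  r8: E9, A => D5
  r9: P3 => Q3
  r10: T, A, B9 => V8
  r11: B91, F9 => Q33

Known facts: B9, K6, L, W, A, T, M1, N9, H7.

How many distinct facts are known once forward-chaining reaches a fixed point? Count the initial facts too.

17

Round 1: r4 [L, B9 => F9]; r7 [W, K6 => P3]; r10 [T, A, B9 => V8]. Adds F9, P3, V8.
Round 2: r1 [V8, F9, B9 => G]; r2 [F9 => U4]; r3 [F9, A => J]; r9 [P3 => Q3]. Adds G, U4, J, Q3.
Round 3: r6 [Q3, G => C1]. Adds C1.
Closure: {A, B9, C1, F9, G, H7, J, K6, L, M1, N9, P3, Q3, T, U4, V8, W} — 17 facts.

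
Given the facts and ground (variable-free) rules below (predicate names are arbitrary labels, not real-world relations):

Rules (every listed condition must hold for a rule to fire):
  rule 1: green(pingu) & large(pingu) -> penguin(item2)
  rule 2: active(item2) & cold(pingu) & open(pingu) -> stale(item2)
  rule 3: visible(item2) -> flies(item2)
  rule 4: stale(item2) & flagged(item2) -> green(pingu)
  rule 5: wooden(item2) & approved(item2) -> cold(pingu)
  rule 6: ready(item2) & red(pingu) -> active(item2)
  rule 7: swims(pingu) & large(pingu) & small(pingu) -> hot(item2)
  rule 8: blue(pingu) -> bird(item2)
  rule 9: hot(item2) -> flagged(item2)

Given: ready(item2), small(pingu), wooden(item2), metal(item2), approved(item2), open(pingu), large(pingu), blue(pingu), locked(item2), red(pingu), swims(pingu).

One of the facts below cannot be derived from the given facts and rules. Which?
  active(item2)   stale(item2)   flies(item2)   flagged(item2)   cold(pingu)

Round 1 — rule 5, rule 6, rule 7, rule 8, derive cold(pingu), active(item2), hot(item2), bird(item2).
Round 2 — rule 2, rule 9, derive stale(item2), flagged(item2).
Round 3 — rule 4, derive green(pingu).
Round 4 — rule 1, derive penguin(item2).
Derived: stale(item2) (round 2), active(item2) (round 1), flagged(item2) (round 2), cold(pingu) (round 1). flies(item2) never appears in any round.

flies(item2)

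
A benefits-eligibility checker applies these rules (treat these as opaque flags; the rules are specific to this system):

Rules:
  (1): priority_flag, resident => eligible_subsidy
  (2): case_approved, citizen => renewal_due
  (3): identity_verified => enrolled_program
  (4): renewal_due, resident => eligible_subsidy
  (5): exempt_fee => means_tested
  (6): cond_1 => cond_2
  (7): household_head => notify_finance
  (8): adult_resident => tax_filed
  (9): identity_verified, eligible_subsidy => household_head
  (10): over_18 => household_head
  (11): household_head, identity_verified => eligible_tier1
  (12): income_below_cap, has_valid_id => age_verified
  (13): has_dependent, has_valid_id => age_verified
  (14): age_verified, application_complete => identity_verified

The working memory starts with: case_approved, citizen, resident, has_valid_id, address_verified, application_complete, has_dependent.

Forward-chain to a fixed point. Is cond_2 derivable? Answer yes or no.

Round 1: (2) [case_approved, citizen => renewal_due]; (13) [has_dependent, has_valid_id => age_verified]. New: renewal_due, age_verified.
Round 2: (4) [renewal_due, resident => eligible_subsidy]; (14) [age_verified, application_complete => identity_verified]. New: eligible_subsidy, identity_verified.
Round 3: (3) [identity_verified => enrolled_program]; (9) [identity_verified, eligible_subsidy => household_head]. New: enrolled_program, household_head.
Round 4: (7) [household_head => notify_finance]; (11) [household_head, identity_verified => eligible_tier1]. New: notify_finance, eligible_tier1.
Fixed point reached. cond_2 is concluded only by (6); (6) needs cond_1 (never derived).

no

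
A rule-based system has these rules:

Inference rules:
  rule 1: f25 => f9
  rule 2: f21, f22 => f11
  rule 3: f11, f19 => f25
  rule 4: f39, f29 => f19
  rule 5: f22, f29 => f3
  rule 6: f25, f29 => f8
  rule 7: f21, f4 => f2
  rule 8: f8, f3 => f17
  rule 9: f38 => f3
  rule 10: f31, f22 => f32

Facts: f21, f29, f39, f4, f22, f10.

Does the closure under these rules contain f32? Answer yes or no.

no

Round 1 fires rule 2, rule 4, rule 5, rule 7, giving f11, f19, f3, f2.
Round 2 fires rule 3, giving f25.
Round 3 fires rule 1, rule 6, giving f9, f8.
Round 4 fires rule 8, giving f17.
Fixed point reached. f32 is concluded only by rule 10; rule 10 needs f31 (never derived).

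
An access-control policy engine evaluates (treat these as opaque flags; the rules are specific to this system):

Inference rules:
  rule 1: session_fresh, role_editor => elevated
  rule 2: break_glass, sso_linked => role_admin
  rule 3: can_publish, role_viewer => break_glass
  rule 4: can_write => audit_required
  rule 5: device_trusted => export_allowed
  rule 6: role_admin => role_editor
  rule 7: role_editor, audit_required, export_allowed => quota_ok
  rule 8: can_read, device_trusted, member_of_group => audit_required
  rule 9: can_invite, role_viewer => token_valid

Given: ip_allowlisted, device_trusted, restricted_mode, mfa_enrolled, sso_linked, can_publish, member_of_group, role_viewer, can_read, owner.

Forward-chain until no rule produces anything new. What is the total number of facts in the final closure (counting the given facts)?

[1] rule 3 [can_publish, role_viewer => break_glass]; rule 5 [device_trusted => export_allowed]; rule 8 [can_read, device_trusted, member_of_group => audit_required]. ⇒ new: break_glass, export_allowed, audit_required.
[2] rule 2 [break_glass, sso_linked => role_admin]. ⇒ new: role_admin.
[3] rule 6 [role_admin => role_editor]. ⇒ new: role_editor.
[4] rule 7 [role_editor, audit_required, export_allowed => quota_ok]. ⇒ new: quota_ok.
Closure: {audit_required, break_glass, can_publish, can_read, device_trusted, export_allowed, ip_allowlisted, member_of_group, mfa_enrolled, owner, quota_ok, restricted_mode, role_admin, role_editor, role_viewer, sso_linked} — 16 facts.

16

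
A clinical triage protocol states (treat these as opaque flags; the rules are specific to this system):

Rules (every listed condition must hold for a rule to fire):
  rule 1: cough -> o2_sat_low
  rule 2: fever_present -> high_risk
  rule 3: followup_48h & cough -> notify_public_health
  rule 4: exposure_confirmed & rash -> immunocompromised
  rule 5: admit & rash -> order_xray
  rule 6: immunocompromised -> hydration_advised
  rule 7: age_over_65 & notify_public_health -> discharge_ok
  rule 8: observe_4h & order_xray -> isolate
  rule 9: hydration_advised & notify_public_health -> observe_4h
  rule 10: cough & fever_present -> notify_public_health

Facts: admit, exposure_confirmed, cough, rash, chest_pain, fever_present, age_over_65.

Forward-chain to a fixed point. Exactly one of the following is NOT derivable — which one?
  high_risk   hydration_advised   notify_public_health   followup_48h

Round 1: rule 1 [cough -> o2_sat_low]; rule 2 [fever_present -> high_risk]; rule 4 [exposure_confirmed & rash -> immunocompromised]; rule 5 [admit & rash -> order_xray]; rule 10 [cough & fever_present -> notify_public_health]. Adds o2_sat_low, high_risk, immunocompromised, order_xray, notify_public_health.
Round 2: rule 6 [immunocompromised -> hydration_advised]; rule 7 [age_over_65 & notify_public_health -> discharge_ok]. Adds hydration_advised, discharge_ok.
Round 3: rule 9 [hydration_advised & notify_public_health -> observe_4h]. Adds observe_4h.
Round 4: rule 8 [observe_4h & order_xray -> isolate]. Adds isolate.
Derived: notify_public_health (round 1), high_risk (round 1), hydration_advised (round 2). followup_48h never appears in any round.

followup_48h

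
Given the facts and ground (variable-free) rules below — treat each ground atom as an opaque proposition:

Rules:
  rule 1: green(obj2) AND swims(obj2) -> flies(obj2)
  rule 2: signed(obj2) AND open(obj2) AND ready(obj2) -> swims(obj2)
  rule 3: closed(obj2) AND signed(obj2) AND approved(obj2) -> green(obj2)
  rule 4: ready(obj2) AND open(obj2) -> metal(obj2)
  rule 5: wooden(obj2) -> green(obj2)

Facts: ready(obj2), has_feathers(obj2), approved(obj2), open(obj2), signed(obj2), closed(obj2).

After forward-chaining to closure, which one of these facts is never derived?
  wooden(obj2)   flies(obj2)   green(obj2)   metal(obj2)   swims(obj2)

wooden(obj2)

[1] rule 2 [signed(obj2) AND open(obj2) AND ready(obj2) -> swims(obj2)]; rule 3 [closed(obj2) AND signed(obj2) AND approved(obj2) -> green(obj2)]; rule 4 [ready(obj2) AND open(obj2) -> metal(obj2)]. ⇒ new: swims(obj2), green(obj2), metal(obj2).
[2] rule 1 [green(obj2) AND swims(obj2) -> flies(obj2)]. ⇒ new: flies(obj2).
Derived: flies(obj2) (round 2), metal(obj2) (round 1), swims(obj2) (round 1), green(obj2) (round 1). wooden(obj2) never appears in any round.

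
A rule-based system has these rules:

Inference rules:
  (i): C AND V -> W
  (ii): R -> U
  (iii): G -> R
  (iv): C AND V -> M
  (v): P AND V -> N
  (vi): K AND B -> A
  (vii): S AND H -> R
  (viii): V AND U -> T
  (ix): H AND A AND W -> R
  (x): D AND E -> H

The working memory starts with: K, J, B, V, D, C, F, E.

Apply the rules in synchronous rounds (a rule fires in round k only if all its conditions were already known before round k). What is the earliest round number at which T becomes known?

Round 1: (i) [C AND V -> W]; (iv) [C AND V -> M]; (vi) [K AND B -> A]; (x) [D AND E -> H]. New: W, M, A, H.
Round 2: (ix) [H AND A AND W -> R]. New: R.
Round 3: (ii) [R -> U]. New: U.
Round 4: (viii) [V AND U -> T]. New: T.
T first appears in round 4.

4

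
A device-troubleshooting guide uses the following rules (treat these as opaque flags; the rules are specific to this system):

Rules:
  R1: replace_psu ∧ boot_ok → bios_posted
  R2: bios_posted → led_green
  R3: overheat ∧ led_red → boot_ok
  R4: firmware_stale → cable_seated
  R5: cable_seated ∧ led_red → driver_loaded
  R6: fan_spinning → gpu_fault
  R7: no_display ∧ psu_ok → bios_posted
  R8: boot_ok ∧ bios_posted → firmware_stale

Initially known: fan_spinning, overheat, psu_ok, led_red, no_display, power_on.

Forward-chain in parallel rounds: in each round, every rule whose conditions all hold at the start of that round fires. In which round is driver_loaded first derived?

4

Round 1 — R3, R6, R7, derive boot_ok, gpu_fault, bios_posted.
Round 2 — R2, R8, derive led_green, firmware_stale.
Round 3 — R4, derive cable_seated.
Round 4 — R5, derive driver_loaded.
driver_loaded first appears in round 4.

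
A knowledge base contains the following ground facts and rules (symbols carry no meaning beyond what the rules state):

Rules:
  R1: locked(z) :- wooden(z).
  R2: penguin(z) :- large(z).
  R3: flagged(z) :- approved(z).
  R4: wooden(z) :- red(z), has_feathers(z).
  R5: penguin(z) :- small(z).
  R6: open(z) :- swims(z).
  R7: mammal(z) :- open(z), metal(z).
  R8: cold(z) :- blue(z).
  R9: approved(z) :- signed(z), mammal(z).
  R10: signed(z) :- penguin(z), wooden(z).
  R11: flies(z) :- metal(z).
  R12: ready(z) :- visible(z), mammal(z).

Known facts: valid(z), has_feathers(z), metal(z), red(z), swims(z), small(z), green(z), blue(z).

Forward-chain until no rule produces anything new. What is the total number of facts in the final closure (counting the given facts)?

18

Round 1: R4 [wooden(z) :- red(z), has_feathers(z).]; R5 [penguin(z) :- small(z).]; R6 [open(z) :- swims(z).]; R8 [cold(z) :- blue(z).]; R11 [flies(z) :- metal(z).]. Adds wooden(z), penguin(z), open(z), cold(z), flies(z).
Round 2: R1 [locked(z) :- wooden(z).]; R7 [mammal(z) :- open(z), metal(z).]; R10 [signed(z) :- penguin(z), wooden(z).]. Adds locked(z), mammal(z), signed(z).
Round 3: R9 [approved(z) :- signed(z), mammal(z).]. Adds approved(z).
Round 4: R3 [flagged(z) :- approved(z).]. Adds flagged(z).
Closure: {approved(z), blue(z), cold(z), flagged(z), flies(z), green(z), has_feathers(z), locked(z), mammal(z), metal(z), open(z), penguin(z), red(z), signed(z), small(z), swims(z), valid(z), wooden(z)} — 18 facts.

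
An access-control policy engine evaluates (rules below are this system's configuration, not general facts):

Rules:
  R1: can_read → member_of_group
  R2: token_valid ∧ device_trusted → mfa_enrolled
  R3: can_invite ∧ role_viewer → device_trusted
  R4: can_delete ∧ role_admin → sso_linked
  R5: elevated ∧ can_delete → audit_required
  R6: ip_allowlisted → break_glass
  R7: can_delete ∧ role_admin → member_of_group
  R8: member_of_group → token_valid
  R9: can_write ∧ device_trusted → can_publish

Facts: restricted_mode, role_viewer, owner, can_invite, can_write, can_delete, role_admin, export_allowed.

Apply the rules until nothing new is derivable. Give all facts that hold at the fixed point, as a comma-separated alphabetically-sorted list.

can_delete, can_invite, can_publish, can_write, device_trusted, export_allowed, member_of_group, mfa_enrolled, owner, restricted_mode, role_admin, role_viewer, sso_linked, token_valid

[1] R3 [can_invite ∧ role_viewer → device_trusted]; R4 [can_delete ∧ role_admin → sso_linked]; R7 [can_delete ∧ role_admin → member_of_group]. ⇒ new: device_trusted, sso_linked, member_of_group.
[2] R8 [member_of_group → token_valid]; R9 [can_write ∧ device_trusted → can_publish]. ⇒ new: token_valid, can_publish.
[3] R2 [token_valid ∧ device_trusted → mfa_enrolled]. ⇒ new: mfa_enrolled.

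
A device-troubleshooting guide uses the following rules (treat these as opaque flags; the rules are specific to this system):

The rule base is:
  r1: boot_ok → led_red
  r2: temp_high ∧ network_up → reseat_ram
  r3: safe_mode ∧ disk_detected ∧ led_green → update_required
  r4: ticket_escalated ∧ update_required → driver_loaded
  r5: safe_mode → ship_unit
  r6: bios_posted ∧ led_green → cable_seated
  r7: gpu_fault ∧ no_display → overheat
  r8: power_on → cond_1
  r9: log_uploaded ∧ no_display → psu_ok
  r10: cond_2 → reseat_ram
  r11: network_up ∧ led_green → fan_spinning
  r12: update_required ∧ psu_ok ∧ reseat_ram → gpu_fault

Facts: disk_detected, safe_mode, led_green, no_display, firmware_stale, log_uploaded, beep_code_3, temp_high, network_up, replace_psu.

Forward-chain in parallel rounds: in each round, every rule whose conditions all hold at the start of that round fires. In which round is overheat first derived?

3

Round 1 — r2, r3, r5, r9, r11, derive reseat_ram, update_required, ship_unit, psu_ok, fan_spinning.
Round 2 — r12, derive gpu_fault.
Round 3 — r7, derive overheat.
overheat first appears in round 3.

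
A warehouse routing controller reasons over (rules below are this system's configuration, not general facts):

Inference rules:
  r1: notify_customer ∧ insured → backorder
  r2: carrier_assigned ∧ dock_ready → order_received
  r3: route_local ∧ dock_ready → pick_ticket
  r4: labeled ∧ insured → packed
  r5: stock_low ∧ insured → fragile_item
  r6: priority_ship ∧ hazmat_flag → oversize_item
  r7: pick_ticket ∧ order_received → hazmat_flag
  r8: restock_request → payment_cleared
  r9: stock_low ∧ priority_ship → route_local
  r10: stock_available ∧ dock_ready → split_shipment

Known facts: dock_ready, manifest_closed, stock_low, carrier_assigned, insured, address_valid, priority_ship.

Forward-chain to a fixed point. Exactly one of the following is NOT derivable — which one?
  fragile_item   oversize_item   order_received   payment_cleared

Round 1: r2 [carrier_assigned ∧ dock_ready → order_received]; r5 [stock_low ∧ insured → fragile_item]; r9 [stock_low ∧ priority_ship → route_local]. Adds order_received, fragile_item, route_local.
Round 2: r3 [route_local ∧ dock_ready → pick_ticket]. Adds pick_ticket.
Round 3: r7 [pick_ticket ∧ order_received → hazmat_flag]. Adds hazmat_flag.
Round 4: r6 [priority_ship ∧ hazmat_flag → oversize_item]. Adds oversize_item.
Derived: oversize_item (round 4), fragile_item (round 1), order_received (round 1). payment_cleared never appears in any round.

payment_cleared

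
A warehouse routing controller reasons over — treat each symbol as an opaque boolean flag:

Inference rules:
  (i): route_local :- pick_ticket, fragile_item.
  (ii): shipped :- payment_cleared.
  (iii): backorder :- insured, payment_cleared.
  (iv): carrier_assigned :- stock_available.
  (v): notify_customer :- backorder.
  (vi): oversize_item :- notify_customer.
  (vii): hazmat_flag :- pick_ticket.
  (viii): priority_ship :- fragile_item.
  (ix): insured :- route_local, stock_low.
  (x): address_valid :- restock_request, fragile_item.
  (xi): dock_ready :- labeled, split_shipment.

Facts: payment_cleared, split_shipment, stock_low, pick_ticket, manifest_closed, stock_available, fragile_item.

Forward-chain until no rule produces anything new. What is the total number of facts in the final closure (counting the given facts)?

16

Round 1: (i) [route_local :- pick_ticket, fragile_item.]; (ii) [shipped :- payment_cleared.]; (iv) [carrier_assigned :- stock_available.]; (vii) [hazmat_flag :- pick_ticket.]; (viii) [priority_ship :- fragile_item.]. New: route_local, shipped, carrier_assigned, hazmat_flag, priority_ship.
Round 2: (ix) [insured :- route_local, stock_low.]. New: insured.
Round 3: (iii) [backorder :- insured, payment_cleared.]. New: backorder.
Round 4: (v) [notify_customer :- backorder.]. New: notify_customer.
Round 5: (vi) [oversize_item :- notify_customer.]. New: oversize_item.
Closure: {backorder, carrier_assigned, fragile_item, hazmat_flag, insured, manifest_closed, notify_customer, oversize_item, payment_cleared, pick_ticket, priority_ship, route_local, shipped, split_shipment, stock_available, stock_low} — 16 facts.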